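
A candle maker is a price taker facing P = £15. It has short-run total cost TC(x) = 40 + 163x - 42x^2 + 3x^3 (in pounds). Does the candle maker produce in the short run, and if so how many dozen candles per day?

Shut down

Strip out fixed cost: VC = 163x - 42x^2 + 3x^3. Then AVC = 163 - 42x + 3x^2 and MC = 163 - 84x + 9x^2.
AVC hits its minimum where MC = AVC, at x = 7, giving min AVC = 163 - 42·7 + 3·7^2 = £16.
Since P = £15 < min AVC = £16, price fails to cover variable cost at any output.
Shutting down limits the loss to fixed cost, £40.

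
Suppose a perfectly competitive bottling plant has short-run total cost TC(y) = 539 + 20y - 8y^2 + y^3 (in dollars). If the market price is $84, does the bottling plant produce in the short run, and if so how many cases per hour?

Produce at y = 8

Variable cost is VC = 20y - 8y^2 + y^3, so AVC = VC/y = 20 - 8y + y^2 and MC = dTC/dy = 20 - 16y + 3y^2.
The AVC parabola has its vertex at y = 8/2 = 4, where AVC = 20 - 8·4 + 4^2 = $4.
Since P = $84 ≥ min AVC = $4, price covers variable cost and the firm should produce.
Solving P = MC: -64 - 16y + 3y^2 = 0 ⇒ y = -8/3 or 8. On the upward-sloping branch, y* = 8.
Check: AVC at y = 8 is $20 ≤ P, so revenue covers variable cost.
Profit = P·y − TC = 84·8 − 699 = -$27, a loss, but smaller than the $539 fixed cost the firm would lose by shutting down.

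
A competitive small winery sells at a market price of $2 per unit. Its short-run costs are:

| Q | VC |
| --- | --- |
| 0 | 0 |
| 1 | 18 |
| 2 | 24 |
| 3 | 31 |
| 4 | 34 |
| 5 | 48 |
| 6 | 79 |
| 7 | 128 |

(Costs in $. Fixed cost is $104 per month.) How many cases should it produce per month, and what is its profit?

Q = 0 (shut down); profit = -$104

Compute π = P·Q − TC at each output: Q=0: -104; Q=1: -120; Q=2: -124; Q=3: -129; Q=4: -130; Q=5: -142; Q=6: -171; Q=7: -218.
Profit is highest at Q = 0. Equivalently, the lowest AVC in the table is 34/4 ≈ $8.50 at Q = 4, and P = $2 falls below it — price never covers variable cost, so the firm shuts down and loses only its fixed cost.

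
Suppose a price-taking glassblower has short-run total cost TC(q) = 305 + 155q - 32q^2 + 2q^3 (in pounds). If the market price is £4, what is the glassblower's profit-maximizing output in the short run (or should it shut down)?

Strip out fixed cost: VC = 155q - 32q^2 + 2q^3. Then AVC = 155 - 32q + 2q^2 and MC = 155 - 64q + 6q^2.
AVC hits its minimum where MC = AVC, at q = 8, giving min AVC = 155 - 32·8 + 2·8^2 = £27.
P = £4 lies below min AVC = £27; no output level covers variable cost.
Shutting down limits the loss to fixed cost, £305.

Shut down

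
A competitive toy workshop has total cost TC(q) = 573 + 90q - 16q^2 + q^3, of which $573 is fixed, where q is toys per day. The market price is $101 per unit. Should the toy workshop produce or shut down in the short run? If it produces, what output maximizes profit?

Produce at q = 11

From TC, MC = TC'(q) = 90 - 32q + 3q^2 and AVC = VC/q = 90 - 16q + q^2.
AVC is minimized where dAVC/dq = -16 + 2q = 0, at q = 8; min AVC = 90 - 16·8 + 8^2 = $26.
Because $101 ≥ $26, revenue can cover variable cost; the firm operates.
Solving P = MC: -11 - 32q + 3q^2 = 0 ⇒ q = -1/3 or 11. On the upward-sloping branch, q* = 11.
Check: AVC at q = 11 is $35 ≤ P, so revenue covers variable cost.
Profit = P·q − TC = 101·11 − 958 = $153.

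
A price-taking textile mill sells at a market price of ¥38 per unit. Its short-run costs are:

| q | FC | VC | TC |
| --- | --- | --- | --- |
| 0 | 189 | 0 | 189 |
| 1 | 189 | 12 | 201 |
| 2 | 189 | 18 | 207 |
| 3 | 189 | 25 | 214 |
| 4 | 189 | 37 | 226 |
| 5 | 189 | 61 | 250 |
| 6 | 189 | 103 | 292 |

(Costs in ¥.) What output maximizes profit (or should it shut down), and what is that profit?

q = 5; profit = -¥60

Compute π = P·q − TC at each output: q=0: -189; q=1: -163; q=2: -131; q=3: -100; q=4: -74; q=5: -60; q=6: -64.
Profit is maximized at q = 5. AVC there is 61/5 = ¥12.20 ≤ P, so producing beats shutting down (which would give -¥189).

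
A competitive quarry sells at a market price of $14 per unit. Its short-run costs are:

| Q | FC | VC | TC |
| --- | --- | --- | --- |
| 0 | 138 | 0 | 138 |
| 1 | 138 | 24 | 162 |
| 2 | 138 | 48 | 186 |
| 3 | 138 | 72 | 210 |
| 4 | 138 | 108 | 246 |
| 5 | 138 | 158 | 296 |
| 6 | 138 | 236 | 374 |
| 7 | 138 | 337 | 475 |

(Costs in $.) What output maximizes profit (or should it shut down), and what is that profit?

Q = 0 (shut down); profit = -$138

Profit at each row (π = 14Q − TC): Q=0: -138; Q=1: -148; Q=2: -158; Q=3: -168; Q=4: -190; Q=5: -226; Q=6: -290; Q=7: -377.
Profit is highest at Q = 0. Equivalently, the lowest AVC in the table is 24/1 ≈ $24 at Q = 1, and P = $14 falls below it — price never covers variable cost, so the firm shuts down and loses only its fixed cost.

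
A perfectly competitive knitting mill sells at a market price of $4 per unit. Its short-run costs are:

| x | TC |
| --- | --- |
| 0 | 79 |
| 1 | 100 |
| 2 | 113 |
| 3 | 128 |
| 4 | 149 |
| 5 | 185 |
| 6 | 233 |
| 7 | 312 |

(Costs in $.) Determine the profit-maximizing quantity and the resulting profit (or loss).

x = 0 (shut down); profit = -$79

Tabulate TR − TC: x=0: -79; x=1: -96; x=2: -105; x=3: -116; x=4: -133; x=5: -165; x=6: -209; x=7: -284.
Profit is highest at x = 0. Equivalently, the lowest AVC in the table is 49/3 ≈ $16.33 at x = 3, and P = $4 falls below it — price never covers variable cost, so the firm shuts down and loses only its fixed cost.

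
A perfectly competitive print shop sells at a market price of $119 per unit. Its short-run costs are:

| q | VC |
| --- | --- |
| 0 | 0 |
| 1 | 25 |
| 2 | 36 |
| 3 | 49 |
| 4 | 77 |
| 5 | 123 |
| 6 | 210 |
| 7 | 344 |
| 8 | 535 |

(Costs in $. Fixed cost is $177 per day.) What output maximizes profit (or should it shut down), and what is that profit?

q = 6; profit = $327

Profit at each row (π = 119q − TC): q=0: -177; q=1: -83; q=2: 25; q=3: 131; q=4: 222; q=5: 295; q=6: 327; q=7: 312; q=8: 240.
Profit is maximized at q = 6. AVC there is 210/6 = $35 ≤ P, so producing beats shutting down (which would give -$177).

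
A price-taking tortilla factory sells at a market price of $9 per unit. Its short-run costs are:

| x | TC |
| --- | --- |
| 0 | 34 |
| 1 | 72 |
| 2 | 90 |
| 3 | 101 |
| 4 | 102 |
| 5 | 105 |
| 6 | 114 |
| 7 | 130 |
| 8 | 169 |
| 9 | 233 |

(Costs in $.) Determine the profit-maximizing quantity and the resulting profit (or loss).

x = 0 (shut down); profit = -$34

Compute π = P·x − TC at each output: x=0: -34; x=1: -63; x=2: -72; x=3: -74; x=4: -66; x=5: -60; x=6: -60; x=7: -67; x=8: -97; x=9: -152.
Profit is highest at x = 0. Equivalently, the lowest AVC in the table is 80/6 ≈ $13.33 at x = 6, and P = $9 falls below it — price never covers variable cost, so the firm shuts down and loses only its fixed cost.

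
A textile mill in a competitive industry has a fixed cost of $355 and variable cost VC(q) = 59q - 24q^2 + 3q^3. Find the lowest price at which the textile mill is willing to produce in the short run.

$11 per unit

The firm shuts down when price falls below the minimum of average variable cost. AVC = VC/q = 59 - 24q + 3q^2.
At the minimum of AVC, MC = AVC. MC = 59 - 48q + 9q^2; setting MC = AVC gives 6q^2 - 24q = 0, so q = 4. min AVC = 11.
So the shutdown price is $11.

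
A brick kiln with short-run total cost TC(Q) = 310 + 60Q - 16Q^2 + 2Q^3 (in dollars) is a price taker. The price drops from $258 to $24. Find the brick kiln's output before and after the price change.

AVC = 60 - 16Q + 2Q^2, minimized at Q = 4 where min AVC = $28. MC = 60 - 32Q + 6Q^2.
With P = $258 above the shutdown price, P = MC gives Q = 9.
At P = $24 < min AVC = $28, price no longer covers variable cost at any output, so the firm shuts down: Q = 0.

Output falls from 9 to 0 (the firm shuts down)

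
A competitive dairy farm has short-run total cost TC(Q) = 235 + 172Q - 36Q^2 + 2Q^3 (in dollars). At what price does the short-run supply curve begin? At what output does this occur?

The firm shuts down when price falls below the minimum of average variable cost. AVC = VC/Q = 172 - 36Q + 2Q^2.
At the minimum of AVC, MC = AVC. MC = 172 - 72Q + 6Q^2; setting MC = AVC gives 4Q^2 - 36Q = 0, so Q = 9. min AVC = 10.
For P < $10 the firm produces nothing.

$10 per unit, at Q = 9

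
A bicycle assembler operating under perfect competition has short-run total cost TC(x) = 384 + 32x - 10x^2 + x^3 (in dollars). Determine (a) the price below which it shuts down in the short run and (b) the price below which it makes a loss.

Shutdown price = $7; break-even price = $64

Shutdown price = min AVC. AVC = 32 - 10x + x^2, with vertex at x = 5 and minimum $7.
ATC = 384/x + 32 - 10x + x^2. Setting dATC/dx = −384/x^2 − 10 + 2x = 0 gives x = 8 (since 2·8^3 − 10·8^2 = 384).
min ATC = 384/8 + 32 − 10·8 + 8^2 = $64. That is the break-even price.
Between these two prices the firm operates at a loss; above $64 it earns a profit.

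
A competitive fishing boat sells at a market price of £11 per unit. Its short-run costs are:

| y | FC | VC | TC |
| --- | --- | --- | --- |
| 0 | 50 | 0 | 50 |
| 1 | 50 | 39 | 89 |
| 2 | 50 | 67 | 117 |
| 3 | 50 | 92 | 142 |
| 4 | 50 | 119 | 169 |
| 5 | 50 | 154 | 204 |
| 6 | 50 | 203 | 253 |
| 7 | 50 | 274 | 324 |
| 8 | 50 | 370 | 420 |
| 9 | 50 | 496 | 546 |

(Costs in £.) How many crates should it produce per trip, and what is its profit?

y = 0 (shut down); profit = -£50

Profit at each row (π = 11y − TC): y=0: -50; y=1: -78; y=2: -95; y=3: -109; y=4: -125; y=5: -149; y=6: -187; y=7: -247; y=8: -332; y=9: -447.
Profit is highest at y = 0. Equivalently, the lowest AVC in the table is 119/4 ≈ £29.75 at y = 4, and P = £11 falls below it — price never covers variable cost, so the firm shuts down and loses only its fixed cost.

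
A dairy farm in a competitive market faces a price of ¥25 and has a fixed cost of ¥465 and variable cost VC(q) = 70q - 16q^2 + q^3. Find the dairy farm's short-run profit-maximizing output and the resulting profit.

AVC = 70 - 16q + q^2; min AVC = ¥6 at q = 8. Since P = ¥25 ≥ min AVC, the firm produces.
MC = 70 - 32q + 3q^2. Setting P = MC and taking the root on the rising branch gives q* = 9.
TR = 25·9 = 225. TC = 465 + 63 = 528. Profit = 225 − 528 = -¥303.
By producing, the firm covers all variable cost plus ¥162 of fixed cost; shutting down would lose the full ¥465.

Profit = -¥303 at q = 9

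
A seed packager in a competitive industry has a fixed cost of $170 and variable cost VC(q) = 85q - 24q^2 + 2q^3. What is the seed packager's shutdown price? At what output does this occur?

The shutdown price is the minimum of AVC. VC = 85q - 24q^2 + 2q^3, so AVC = 85 - 24q + 2q^2.
dAVC/dq = -24 + 4q = 0 gives q = 6. min AVC = 85 - 24·6 + 2·6^2 = 13.
The firm shuts down for any P below $13.

$13 per unit, at q = 6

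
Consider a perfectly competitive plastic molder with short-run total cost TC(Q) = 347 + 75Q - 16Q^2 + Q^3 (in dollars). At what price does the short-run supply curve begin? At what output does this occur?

$11 per unit, at Q = 8

The firm shuts down when price falls below the minimum of average variable cost. AVC = VC/Q = 75 - 16Q + Q^2.
At the minimum of AVC, MC = AVC. MC = 75 - 32Q + 3Q^2; setting MC = AVC gives 2Q^2 - 16Q = 0, so Q = 8. min AVC = 11.
For P < $11 the firm produces nothing.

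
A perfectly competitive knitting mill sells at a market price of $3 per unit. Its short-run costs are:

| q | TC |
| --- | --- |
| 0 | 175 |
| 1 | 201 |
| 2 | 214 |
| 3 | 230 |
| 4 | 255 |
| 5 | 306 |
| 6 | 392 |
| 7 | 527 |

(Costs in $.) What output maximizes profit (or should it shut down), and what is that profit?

Tabulate TR − TC: q=0: -175; q=1: -198; q=2: -208; q=3: -221; q=4: -243; q=5: -291; q=6: -374; q=7: -506.
Profit is highest at q = 0. Equivalently, the lowest AVC in the table is 55/3 ≈ $18.33 at q = 3, and P = $3 falls below it — price never covers variable cost, so the firm shuts down and loses only its fixed cost.

q = 0 (shut down); profit = -$175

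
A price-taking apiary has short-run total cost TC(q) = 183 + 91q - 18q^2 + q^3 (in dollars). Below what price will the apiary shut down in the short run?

$10 per unit

Short-run supply begins at min AVC. From VC = 91q - 18q^2 + q^3, AVC = 91 - 18q + q^2.
dAVC/dq = -18 + 2q = 0 gives q = 9. min AVC = 91 - 18·9 + 9^2 = 10.
So the shutdown price is $10.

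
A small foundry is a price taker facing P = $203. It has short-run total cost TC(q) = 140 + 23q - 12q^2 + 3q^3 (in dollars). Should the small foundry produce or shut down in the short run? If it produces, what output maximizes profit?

Strip out fixed cost: VC = 23q - 12q^2 + 3q^3. Then AVC = 23 - 12q + 3q^2 and MC = 23 - 24q + 9q^2.
AVC hits its minimum where MC = AVC, at q = 2, giving min AVC = 23 - 12·2 + 3·2^2 = $11.
Since P = $203 ≥ min AVC = $11, price covers variable cost and the firm should produce.
Solving P = MC: -180 - 24q + 9q^2 = 0 ⇒ q = -10/3 or 6. On the upward-sloping branch, q* = 6.
Check: AVC at q = 6 is $59 ≤ P, so revenue covers variable cost.
Profit = P·q − TC = 203·6 − 494 = $724.

Produce at q = 6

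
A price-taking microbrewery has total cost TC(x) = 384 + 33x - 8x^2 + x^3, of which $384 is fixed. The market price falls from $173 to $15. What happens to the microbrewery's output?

MC = 33 - 16x + 3x^2; the shutdown threshold is min AVC = $17 (at x = 4).
With P = $173 above the shutdown price, P = MC gives x = 10.
At P = $15 < min AVC = $17, price no longer covers variable cost at any output, so the firm shuts down: x = 0.

Output falls from 10 to 0 (the firm shuts down)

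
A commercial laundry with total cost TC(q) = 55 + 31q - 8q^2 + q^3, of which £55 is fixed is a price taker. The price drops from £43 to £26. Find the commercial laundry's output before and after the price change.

Output falls from 6 to 5

MC = 31 - 16q + 3q^2; the shutdown threshold is min AVC = £15 (at q = 4).
At P = £43 ≥ min AVC, set P = MC on the rising branch: q = 6.
At P = £26 ≥ min AVC, set P = MC: q = 5. The firm stays open but cuts output.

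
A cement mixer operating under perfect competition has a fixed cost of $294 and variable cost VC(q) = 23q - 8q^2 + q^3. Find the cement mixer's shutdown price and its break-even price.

Shutdown price = $7; break-even price = $58

Shutdown price = min AVC. AVC = 23 - 8q + q^2, with vertex at q = 4 and minimum $7.
ATC = 294/q + 23 - 8q + q^2. Setting dATC/dq = −294/q^2 − 8 + 2q = 0 gives q = 7 (since 2·7^3 − 8·7^2 = 294).
min ATC = 294/7 + 23 − 8·7 + 7^2 = $58. That is the break-even price.
For $7 ≤ P < $58 the firm produces at a loss; below $7 it shuts down.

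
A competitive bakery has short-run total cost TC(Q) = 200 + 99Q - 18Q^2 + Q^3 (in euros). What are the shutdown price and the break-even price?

AVC = 99 - 18Q + Q^2; minimized at Q = 9, giving min AVC = €18. That is the shutdown price.
ATC = 200/Q + 99 - 18Q + Q^2. Setting dATC/dQ = −200/Q^2 − 18 + 2Q = 0 gives Q = 10 (since 2·10^3 − 18·10^2 = 200).
min ATC = 200/10 + 99 − 18·10 + 10^2 = €39. That is the break-even price.
Between these two prices the firm operates at a loss; above €39 it earns a profit.

Shutdown price = €18; break-even price = €39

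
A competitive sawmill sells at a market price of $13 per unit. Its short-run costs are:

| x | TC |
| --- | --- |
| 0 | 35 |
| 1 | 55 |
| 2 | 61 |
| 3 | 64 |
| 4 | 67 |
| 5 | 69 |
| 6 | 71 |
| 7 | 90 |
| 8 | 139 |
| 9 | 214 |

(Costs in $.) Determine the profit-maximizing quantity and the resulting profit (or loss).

Compute π = P·x − TC at each output: x=0: -35; x=1: -42; x=2: -35; x=3: -25; x=4: -15; x=5: -4; x=6: 7; x=7: 1; x=8: -35; x=9: -97.
Profit is maximized at x = 6. AVC there is 36/6 = $6 ≤ P, so producing beats shutting down (which would give -$35).

x = 6; profit = $7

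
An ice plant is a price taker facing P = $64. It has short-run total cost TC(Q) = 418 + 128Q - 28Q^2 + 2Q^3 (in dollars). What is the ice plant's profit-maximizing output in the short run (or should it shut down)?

Strip out fixed cost: VC = 128Q - 28Q^2 + 2Q^3. Then AVC = 128 - 28Q + 2Q^2 and MC = 128 - 56Q + 6Q^2.
AVC hits its minimum where MC = AVC, at Q = 7, giving min AVC = 128 - 28·7 + 2·7^2 = $30.
P = $64 exceeds min AVC = $30, so the firm stays open.
Solving P = MC: 64 - 56Q + 6Q^2 = 0 ⇒ Q = 4/3 or 8. On the upward-sloping branch, Q* = 8.
Check: AVC at Q = 8 is $32 ≤ P, so revenue covers variable cost.
Profit = P·Q − TC = 64·8 − 674 = -$162, a loss, but smaller than the $418 fixed cost the firm would lose by shutting down.

Produce at Q = 8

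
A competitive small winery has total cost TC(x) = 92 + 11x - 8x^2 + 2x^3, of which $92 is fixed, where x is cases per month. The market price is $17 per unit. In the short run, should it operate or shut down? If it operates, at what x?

Strip out fixed cost: VC = 11x - 8x^2 + 2x^3. Then AVC = 11 - 8x + 2x^2 and MC = 11 - 16x + 6x^2.
AVC is minimized where dAVC/dx = -8 + 4x = 0, at x = 2; min AVC = 11 - 8·2 + 2·2^2 = $3.
P = $17 exceeds min AVC = $3, so the firm stays open.
P = MC gives -6 - 16x + 6x^2 = 0, with roots -1/3 and 3. Take the larger (rising MC): x* = 3.
Check: AVC at x = 3 is $5 ≤ P, so revenue covers variable cost.
Profit = P·x − TC = 17·3 − 107 = -$56, a loss, but smaller than the $92 fixed cost the firm would lose by shutting down.

Produce at x = 3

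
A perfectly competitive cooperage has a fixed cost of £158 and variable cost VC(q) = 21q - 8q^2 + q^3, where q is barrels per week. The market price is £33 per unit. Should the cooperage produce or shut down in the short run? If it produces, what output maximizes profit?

From TC, MC = TC'(q) = 21 - 16q + 3q^2 and AVC = VC/q = 21 - 8q + q^2.
The AVC parabola has its vertex at q = 8/2 = 4, where AVC = 21 - 8·4 + 4^2 = £5.
Because £33 ≥ £5, revenue can cover variable cost; the firm operates.
Set P = MC: 33 = 21 - 16q + 3q^2 → -12 - 16q + 3q^2 = 0. The roots are q = -2/3 and q = 6; the profit-maximizing output is on the rising part of MC, so q* = 6.
Check: AVC at q = 6 is £9 ≤ P, so revenue covers variable cost.
Profit = P·q − TC = 33·6 − 212 = -£14, a loss, but smaller than the £158 fixed cost the firm would lose by shutting down.

Produce at q = 6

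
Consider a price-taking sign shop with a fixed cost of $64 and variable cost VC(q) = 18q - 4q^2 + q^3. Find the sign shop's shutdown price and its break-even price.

Shutdown price = $14; break-even price = $34

Shutdown price = min AVC. AVC = 18 - 4q + q^2, with vertex at q = 2 and minimum $14.
ATC = 64/q + 18 - 4q + q^2. Setting dATC/dq = −64/q^2 − 4 + 2q = 0 gives q = 4 (since 2·4^3 − 4·4^2 = 64).
min ATC = 64/4 + 18 − 4·4 + 4^2 = $34. That is the break-even price.
For $14 ≤ P < $34 the firm produces at a loss; below $14 it shuts down.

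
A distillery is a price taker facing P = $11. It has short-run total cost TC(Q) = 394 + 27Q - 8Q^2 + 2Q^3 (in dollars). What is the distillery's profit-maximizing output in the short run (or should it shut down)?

From TC, MC = TC'(Q) = 27 - 16Q + 6Q^2 and AVC = VC/Q = 27 - 8Q + 2Q^2.
AVC is minimized where dAVC/dQ = -8 + 4Q = 0, at Q = 2; min AVC = 27 - 8·2 + 2·2^2 = $19.
P = $11 lies below min AVC = $19; no output level covers variable cost.
Best response: produce nothing and absorb the $394 fixed cost.

Shut down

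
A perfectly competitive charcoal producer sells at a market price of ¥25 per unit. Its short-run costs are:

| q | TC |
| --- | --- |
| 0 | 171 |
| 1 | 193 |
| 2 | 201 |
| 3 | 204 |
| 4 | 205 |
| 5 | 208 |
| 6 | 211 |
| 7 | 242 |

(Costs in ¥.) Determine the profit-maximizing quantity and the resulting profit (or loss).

Tabulate TR − TC: q=0: -171; q=1: -168; q=2: -151; q=3: -129; q=4: -105; q=5: -83; q=6: -61; q=7: -67.
Profit is maximized at q = 6. AVC there is 40/6 = ¥6.67 ≤ P, so producing beats shutting down (which would give -¥171).

q = 6; profit = -¥61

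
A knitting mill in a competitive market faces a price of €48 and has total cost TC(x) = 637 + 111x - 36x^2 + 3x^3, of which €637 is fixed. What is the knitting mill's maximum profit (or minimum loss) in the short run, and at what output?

AVC = 111 - 36x + 3x^2; min AVC = €3 at x = 6. Since P = €48 ≥ min AVC, the firm produces.
With MC = 111 - 72x + 9x^2, P = MC on the upward-sloping part at x* = 7.
TR = 48·7 = 336. TC = 637 + 42 = 679. Profit = 336 − 679 = -€343.
That loss of €343 beats the €637 the firm would lose by shutting down; producing recovers €294 of fixed cost.

Profit = -€343 at x = 7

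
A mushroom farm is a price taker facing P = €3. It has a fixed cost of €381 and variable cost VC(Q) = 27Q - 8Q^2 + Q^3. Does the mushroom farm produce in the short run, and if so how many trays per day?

Shut down

Variable cost is VC = 27Q - 8Q^2 + Q^3, so AVC = VC/Q = 27 - 8Q + Q^2 and MC = dTC/dQ = 27 - 16Q + 3Q^2.
AVC hits its minimum where MC = AVC, at Q = 4, giving min AVC = 27 - 8·4 + 4^2 = €11.
Since P = €3 < min AVC = €11, price fails to cover variable cost at any output.
Best response: produce nothing and absorb the €381 fixed cost.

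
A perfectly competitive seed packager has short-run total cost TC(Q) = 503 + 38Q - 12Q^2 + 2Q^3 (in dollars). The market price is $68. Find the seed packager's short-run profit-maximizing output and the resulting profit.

Profit = -$303 at Q = 5

AVC = 38 - 12Q + 2Q^2 has its minimum $20 at Q = 3; price $68 clears that bar, so the firm operates.
MC = 38 - 24Q + 6Q^2. Setting P = MC and taking the root on the rising branch gives Q* = 5.
TR = 68·5 = 340. TC = 503 + 140 = 643. Profit = 340 − 643 = -$303.
That loss of $303 beats the $503 the firm would lose by shutting down; producing recovers $200 of fixed cost.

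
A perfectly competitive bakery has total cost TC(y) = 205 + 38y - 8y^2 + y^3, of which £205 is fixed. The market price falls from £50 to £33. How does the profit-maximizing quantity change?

Output falls from 6 to 5

AVC = 38 - 8y + y^2, minimized at y = 4 where min AVC = £22. MC = 38 - 16y + 3y^2.
At P = £50 ≥ min AVC, set P = MC on the rising branch: y = 6.
At P = £33 ≥ min AVC, set P = MC: y = 5. The firm stays open but cuts output.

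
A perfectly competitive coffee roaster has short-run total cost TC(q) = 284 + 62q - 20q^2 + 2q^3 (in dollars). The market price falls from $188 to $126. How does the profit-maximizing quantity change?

Output falls from 9 to 8

AVC = 62 - 20q + 2q^2, minimized at q = 5 where min AVC = $12. MC = 62 - 40q + 6q^2.
At P = $188 ≥ min AVC, set P = MC on the rising branch: q = 9.
At P = $126 ≥ min AVC, set P = MC: q = 8. The firm stays open but cuts output.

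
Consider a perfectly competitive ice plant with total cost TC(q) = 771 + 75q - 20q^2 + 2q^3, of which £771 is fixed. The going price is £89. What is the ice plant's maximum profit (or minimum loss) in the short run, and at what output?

AVC = 75 - 20q + 2q^2 has its minimum £25 at q = 5; price £89 clears that bar, so the firm operates.
With MC = 75 - 40q + 6q^2, P = MC on the upward-sloping part at q* = 7.
TR = 89·7 = 623. TC = 771 + 231 = 1002. Profit = 623 − 1002 = -£379.
That loss of £379 beats the £771 the firm would lose by shutting down; producing recovers £392 of fixed cost.

Profit = -£379 at q = 7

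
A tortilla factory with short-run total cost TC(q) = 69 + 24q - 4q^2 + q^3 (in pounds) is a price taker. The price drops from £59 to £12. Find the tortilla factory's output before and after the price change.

MC = 24 - 8q + 3q^2; the shutdown threshold is min AVC = £20 (at q = 2).
At P = £59 ≥ min AVC, set P = MC on the rising branch: q = 5.
At P = £12 < min AVC = £20, price no longer covers variable cost at any output, so the firm shuts down: q = 0.

Output falls from 5 to 0 (the firm shuts down)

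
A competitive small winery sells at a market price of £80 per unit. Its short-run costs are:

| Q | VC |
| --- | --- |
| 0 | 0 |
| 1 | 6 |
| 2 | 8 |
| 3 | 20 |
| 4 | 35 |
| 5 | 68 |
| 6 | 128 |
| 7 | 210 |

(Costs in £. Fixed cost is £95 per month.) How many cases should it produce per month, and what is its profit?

Tabulate TR − TC: Q=0: -95; Q=1: -21; Q=2: 57; Q=3: 125; Q=4: 190; Q=5: 237; Q=6: 257; Q=7: 255.
Profit is maximized at Q = 6. AVC there is 128/6 = £21.33 ≤ P, so producing beats shutting down (which would give -£95).

Q = 6; profit = £257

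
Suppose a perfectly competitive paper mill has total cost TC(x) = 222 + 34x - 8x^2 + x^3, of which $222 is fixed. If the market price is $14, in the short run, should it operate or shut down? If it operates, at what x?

Variable cost is VC = 34x - 8x^2 + x^3, so AVC = VC/x = 34 - 8x + x^2 and MC = dTC/dx = 34 - 16x + 3x^2.
AVC is minimized where dAVC/dx = -8 + 2x = 0, at x = 4; min AVC = 34 - 8·4 + 4^2 = $18.
Since P = $14 < min AVC = $18, price fails to cover variable cost at any output.
The firm minimizes its loss by shutting down and losing only its fixed cost of $222.

Shut down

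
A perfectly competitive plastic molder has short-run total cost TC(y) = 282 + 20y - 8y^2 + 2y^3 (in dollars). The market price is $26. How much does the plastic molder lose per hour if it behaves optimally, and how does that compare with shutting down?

Profit = -$246 at y = 3

AVC = 20 - 8y + 2y^2; min AVC = $12 at y = 2. Since P = $26 ≥ min AVC, the firm produces.
MC = 20 - 16y + 6y^2. Setting P = MC and taking the root on the rising branch gives y* = 3.
TR = 26·3 = 78. TC = 282 + 42 = 324. Profit = 78 − 324 = -$246.
By producing, the firm covers all variable cost plus $36 of fixed cost; shutting down would lose the full $282.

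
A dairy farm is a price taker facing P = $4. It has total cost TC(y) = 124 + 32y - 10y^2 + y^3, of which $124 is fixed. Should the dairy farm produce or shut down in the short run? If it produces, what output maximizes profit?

Shut down

Strip out fixed cost: VC = 32y - 10y^2 + y^3. Then AVC = 32 - 10y + y^2 and MC = 32 - 20y + 3y^2.
The AVC parabola has its vertex at y = 10/2 = 5, where AVC = 32 - 10·5 + 5^2 = $7.
Since P = $4 < min AVC = $7, price fails to cover variable cost at any output.
The firm minimizes its loss by shutting down and losing only its fixed cost of $124.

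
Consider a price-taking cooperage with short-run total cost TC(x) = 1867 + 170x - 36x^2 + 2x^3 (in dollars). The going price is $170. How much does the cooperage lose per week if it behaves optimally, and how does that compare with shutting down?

AVC = 170 - 36x + 2x^2 has its minimum $8 at x = 9; price $170 clears that bar, so the firm operates.
With MC = 170 - 72x + 6x^2, P = MC on the upward-sloping part at x* = 12.
TR = 170·12 = 2040. TC = 1867 + 312 = 2179. Profit = 2040 − 2179 = -$139.
Shutting down would mean losing the fixed cost of $1867, so operating at a loss of $139 is better by $1728.

Profit = -$139 at x = 12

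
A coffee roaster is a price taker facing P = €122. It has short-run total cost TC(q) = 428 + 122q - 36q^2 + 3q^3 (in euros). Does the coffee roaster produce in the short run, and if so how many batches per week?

From TC, MC = TC'(q) = 122 - 72q + 9q^2 and AVC = VC/q = 122 - 36q + 3q^2.
AVC is minimized where dAVC/dq = -36 + 6q = 0, at q = 6; min AVC = 122 - 36·6 + 3·6^2 = €14.
Because €122 ≥ €14, revenue can cover variable cost; the firm operates.
Set P = MC: 122 = 122 - 72q + 9q^2 → -72q + 9q^2 = 0. The roots are q = 0 and q = 8; the profit-maximizing output is on the rising part of MC, so q* = 8.
Check: AVC at q = 8 is €26 ≤ P, so revenue covers variable cost.
Profit = P·q − TC = 122·8 − 636 = €340.

Produce at q = 8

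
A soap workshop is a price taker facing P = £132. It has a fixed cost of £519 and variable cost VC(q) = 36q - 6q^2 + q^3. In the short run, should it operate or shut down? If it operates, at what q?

Variable cost is VC = 36q - 6q^2 + q^3, so AVC = VC/q = 36 - 6q + q^2 and MC = dTC/dq = 36 - 12q + 3q^2.
AVC is minimized where dAVC/dq = -6 + 2q = 0, at q = 3; min AVC = 36 - 6·3 + 3^2 = £27.
Since P = £132 ≥ min AVC = £27, price covers variable cost and the firm should produce.
Set P = MC: 132 = 36 - 12q + 3q^2 → -96 - 12q + 3q^2 = 0. The roots are q = -4 and q = 8; the profit-maximizing output is on the rising part of MC, so q* = 8.
Check: AVC at q = 8 is £52 ≤ P, so revenue covers variable cost.
Profit = P·q − TC = 132·8 − 935 = £121.

Produce at q = 8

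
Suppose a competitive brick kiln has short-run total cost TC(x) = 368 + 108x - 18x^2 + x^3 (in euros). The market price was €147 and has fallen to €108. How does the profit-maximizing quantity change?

MC = 108 - 36x + 3x^2; the shutdown threshold is min AVC = €27 (at x = 9).
At P = €147 ≥ min AVC, set P = MC on the rising branch: x = 13.
At P = €108 ≥ min AVC, set P = MC: x = 12. The firm stays open but cuts output.

Output falls from 13 to 12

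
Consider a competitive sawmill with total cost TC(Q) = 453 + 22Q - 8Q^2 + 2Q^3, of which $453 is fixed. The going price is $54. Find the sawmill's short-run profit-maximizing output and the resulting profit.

AVC = 22 - 8Q + 2Q^2; min AVC = $14 at Q = 2. Since P = $54 ≥ min AVC, the firm produces.
MC = 22 - 16Q + 6Q^2. Setting P = MC and taking the root on the rising branch gives Q* = 4.
TR = 54·4 = 216. TC = 453 + 88 = 541. Profit = 216 − 541 = -$325.
That loss of $325 beats the $453 the firm would lose by shutting down; producing recovers $128 of fixed cost.

Profit = -$325 at Q = 4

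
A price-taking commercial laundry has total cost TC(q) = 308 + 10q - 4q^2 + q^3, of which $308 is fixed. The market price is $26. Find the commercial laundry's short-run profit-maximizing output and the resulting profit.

Profit = -$244 at q = 4

AVC = 10 - 4q + q^2 has its minimum $6 at q = 2; price $26 clears that bar, so the firm operates.
With MC = 10 - 8q + 3q^2, P = MC on the upward-sloping part at q* = 4.
TR = 26·4 = 104. TC = 308 + 40 = 348. Profit = 104 − 348 = -$244.
By producing, the firm covers all variable cost plus $64 of fixed cost; shutting down would lose the full $308.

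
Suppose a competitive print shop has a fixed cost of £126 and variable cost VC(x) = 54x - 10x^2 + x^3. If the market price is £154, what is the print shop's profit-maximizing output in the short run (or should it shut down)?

Produce at x = 10

From TC, MC = TC'(x) = 54 - 20x + 3x^2 and AVC = VC/x = 54 - 10x + x^2.
AVC is minimized where dAVC/dx = -10 + 2x = 0, at x = 5; min AVC = 54 - 10·5 + 5^2 = £29.
Since P = £154 ≥ min AVC = £29, price covers variable cost and the firm should produce.
Solving P = MC: -100 - 20x + 3x^2 = 0 ⇒ x = -10/3 or 10. On the upward-sloping branch, x* = 10.
Check: AVC at x = 10 is £54 ≤ P, so revenue covers variable cost.
Profit = P·x − TC = 154·10 − 666 = £874.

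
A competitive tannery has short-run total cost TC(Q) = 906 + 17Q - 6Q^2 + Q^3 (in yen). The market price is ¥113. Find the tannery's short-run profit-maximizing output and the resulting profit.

AVC = 17 - 6Q + Q^2 has its minimum ¥8 at Q = 3; price ¥113 clears that bar, so the firm operates.
MC = 17 - 12Q + 3Q^2. Setting P = MC and taking the root on the rising branch gives Q* = 8.
TR = 113·8 = 904. TC = 906 + 264 = 1170. Profit = 904 − 1170 = -¥266.
Shutting down would mean losing the fixed cost of ¥906, so operating at a loss of ¥266 is better by ¥640.

Profit = -¥266 at Q = 8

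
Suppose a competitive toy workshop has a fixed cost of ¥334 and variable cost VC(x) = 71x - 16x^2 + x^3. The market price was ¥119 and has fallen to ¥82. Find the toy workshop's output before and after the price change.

MC = 71 - 32x + 3x^2; the shutdown threshold is min AVC = ¥7 (at x = 8).
At P = ¥119 ≥ min AVC, set P = MC on the rising branch: x = 12.
At P = ¥82 ≥ min AVC, set P = MC: x = 11. The firm stays open but cuts output.

Output falls from 12 to 11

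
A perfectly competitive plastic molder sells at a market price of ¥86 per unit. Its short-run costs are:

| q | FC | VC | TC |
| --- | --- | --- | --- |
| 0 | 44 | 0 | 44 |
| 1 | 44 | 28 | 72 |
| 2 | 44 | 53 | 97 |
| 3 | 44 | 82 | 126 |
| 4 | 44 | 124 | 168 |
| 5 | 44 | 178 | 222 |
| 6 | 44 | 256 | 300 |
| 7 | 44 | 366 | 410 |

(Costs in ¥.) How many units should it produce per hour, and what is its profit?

q = 6; profit = ¥216

Compute π = P·q − TC at each output: q=0: -44; q=1: 14; q=2: 75; q=3: 132; q=4: 176; q=5: 208; q=6: 216; q=7: 192.
Profit is maximized at q = 6. AVC there is 256/6 = ¥42.67 ≤ P, so producing beats shutting down (which would give -¥44).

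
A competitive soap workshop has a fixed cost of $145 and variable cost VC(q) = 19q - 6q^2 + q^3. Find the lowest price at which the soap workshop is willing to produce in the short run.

The firm shuts down when price falls below the minimum of average variable cost. AVC = VC/q = 19 - 6q + q^2.
dAVC/dq = -6 + 2q = 0 gives q = 3. min AVC = 19 - 6·3 + 3^2 = 10.
For P < $10 the firm produces nothing.

$10 per unit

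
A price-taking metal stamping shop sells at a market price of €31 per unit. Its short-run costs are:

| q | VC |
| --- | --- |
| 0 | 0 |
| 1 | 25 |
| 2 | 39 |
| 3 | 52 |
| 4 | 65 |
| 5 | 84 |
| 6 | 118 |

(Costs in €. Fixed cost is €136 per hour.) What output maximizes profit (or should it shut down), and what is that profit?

Compute π = P·q − TC at each output: q=0: -136; q=1: -130; q=2: -113; q=3: -95; q=4: -77; q=5: -65; q=6: -68.
Profit is maximized at q = 5. AVC there is 84/5 = €16.80 ≤ P, so producing beats shutting down (which would give -€136).

q = 5; profit = -€65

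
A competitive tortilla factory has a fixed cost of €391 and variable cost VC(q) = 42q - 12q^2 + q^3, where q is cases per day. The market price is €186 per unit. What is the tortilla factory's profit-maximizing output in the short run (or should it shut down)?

Produce at q = 12

From TC, MC = TC'(q) = 42 - 24q + 3q^2 and AVC = VC/q = 42 - 12q + q^2.
The AVC parabola has its vertex at q = 12/2 = 6, where AVC = 42 - 12·6 + 6^2 = €6.
Because €186 ≥ €6, revenue can cover variable cost; the firm operates.
P = MC gives -144 - 24q + 3q^2 = 0, with roots -4 and 12. Take the larger (rising MC): q* = 12.
Check: AVC at q = 12 is €42 ≤ P, so revenue covers variable cost.
Profit = P·q − TC = 186·12 − 895 = €1337.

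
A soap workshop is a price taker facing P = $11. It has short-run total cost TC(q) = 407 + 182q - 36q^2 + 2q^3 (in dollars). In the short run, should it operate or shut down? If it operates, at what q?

Shut down

Strip out fixed cost: VC = 182q - 36q^2 + 2q^3. Then AVC = 182 - 36q + 2q^2 and MC = 182 - 72q + 6q^2.
AVC is minimized where dAVC/dq = -36 + 4q = 0, at q = 9; min AVC = 182 - 36·9 + 2·9^2 = $20.
P = $11 lies below min AVC = $20; no output level covers variable cost.
Shutting down limits the loss to fixed cost, $407.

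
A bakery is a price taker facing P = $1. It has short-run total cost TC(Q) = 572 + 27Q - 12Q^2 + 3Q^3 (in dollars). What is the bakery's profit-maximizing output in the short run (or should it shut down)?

Shut down

Strip out fixed cost: VC = 27Q - 12Q^2 + 3Q^3. Then AVC = 27 - 12Q + 3Q^2 and MC = 27 - 24Q + 9Q^2.
AVC is minimized where dAVC/dQ = -12 + 6Q = 0, at Q = 2; min AVC = 27 - 12·2 + 3·2^2 = $15.
With P < min AVC ($1 < $15), every unit sold adds to the loss.
Best response: produce nothing and absorb the $572 fixed cost.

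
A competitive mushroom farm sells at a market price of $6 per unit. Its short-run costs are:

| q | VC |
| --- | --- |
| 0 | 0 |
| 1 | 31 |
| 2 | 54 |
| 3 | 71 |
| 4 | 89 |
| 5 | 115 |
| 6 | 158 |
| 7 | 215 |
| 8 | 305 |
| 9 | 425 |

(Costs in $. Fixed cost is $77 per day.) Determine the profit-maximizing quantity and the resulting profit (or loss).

q = 0 (shut down); profit = -$77

Profit at each row (π = 6q − TC): q=0: -77; q=1: -102; q=2: -119; q=3: -130; q=4: -142; q=5: -162; q=6: -199; q=7: -250; q=8: -334; q=9: -448.
Profit is highest at q = 0. Equivalently, the lowest AVC in the table is 89/4 ≈ $22.25 at q = 4, and P = $6 falls below it — price never covers variable cost, so the firm shuts down and loses only its fixed cost.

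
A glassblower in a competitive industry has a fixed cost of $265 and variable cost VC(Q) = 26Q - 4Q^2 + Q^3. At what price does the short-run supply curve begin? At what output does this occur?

$22 per unit, at Q = 2

Short-run supply begins at min AVC. From VC = 26Q - 4Q^2 + Q^3, AVC = 26 - 4Q + Q^2.
dAVC/dQ = -4 + 2Q = 0 gives Q = 2. min AVC = 26 - 4·2 + 2^2 = 22.
For P < $22 the firm produces nothing.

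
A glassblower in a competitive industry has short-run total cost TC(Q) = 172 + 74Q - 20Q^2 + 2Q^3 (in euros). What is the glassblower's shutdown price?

The shutdown price is the minimum of AVC. VC = 74Q - 20Q^2 + 2Q^3, so AVC = 74 - 20Q + 2Q^2.
dAVC/dQ = -20 + 4Q = 0 gives Q = 5. min AVC = 74 - 20·5 + 2·5^2 = 24.
The firm shuts down for any P below €24.

€24 per unit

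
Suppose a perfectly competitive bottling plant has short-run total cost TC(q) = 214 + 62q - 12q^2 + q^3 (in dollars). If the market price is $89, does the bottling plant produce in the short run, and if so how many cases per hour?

Strip out fixed cost: VC = 62q - 12q^2 + q^3. Then AVC = 62 - 12q + q^2 and MC = 62 - 24q + 3q^2.
AVC hits its minimum where MC = AVC, at q = 6, giving min AVC = 62 - 12·6 + 6^2 = $26.
Because $89 ≥ $26, revenue can cover variable cost; the firm operates.
P = MC gives -27 - 24q + 3q^2 = 0, with roots -1 and 9. Take the larger (rising MC): q* = 9.
Check: AVC at q = 9 is $35 ≤ P, so revenue covers variable cost.
Profit = P·q − TC = 89·9 − 529 = $272.

Produce at q = 9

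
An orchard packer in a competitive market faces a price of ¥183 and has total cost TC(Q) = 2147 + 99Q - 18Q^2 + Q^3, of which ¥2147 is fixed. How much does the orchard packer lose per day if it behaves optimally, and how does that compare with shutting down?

Profit = -¥187 at Q = 14

AVC = 99 - 18Q + Q^2 has its minimum ¥18 at Q = 9; price ¥183 clears that bar, so the firm operates.
With MC = 99 - 36Q + 3Q^2, P = MC on the upward-sloping part at Q* = 14.
TR = 183·14 = 2562. TC = 2147 + 602 = 2749. Profit = 2562 − 2749 = -¥187.
That loss of ¥187 beats the ¥2147 the firm would lose by shutting down; producing recovers ¥1960 of fixed cost.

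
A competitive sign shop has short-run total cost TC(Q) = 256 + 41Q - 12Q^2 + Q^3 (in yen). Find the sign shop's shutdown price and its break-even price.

AVC = 41 - 12Q + Q^2; minimized at Q = 6, giving min AVC = ¥5. That is the shutdown price.
ATC = 256/Q + 41 - 12Q + Q^2. Setting dATC/dQ = −256/Q^2 − 12 + 2Q = 0 gives Q = 8 (since 2·8^3 − 12·8^2 = 256).
min ATC = 256/8 + 41 − 12·8 + 8^2 = ¥41. That is the break-even price.
For ¥5 ≤ P < ¥41 the firm produces at a loss; below ¥5 it shuts down.

Shutdown price = ¥5; break-even price = ¥41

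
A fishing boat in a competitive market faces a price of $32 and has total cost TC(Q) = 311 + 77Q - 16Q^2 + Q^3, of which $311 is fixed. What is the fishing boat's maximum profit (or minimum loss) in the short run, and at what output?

Profit = -$149 at Q = 9

AVC = 77 - 16Q + Q^2; min AVC = $13 at Q = 8. Since P = $32 ≥ min AVC, the firm produces.
With MC = 77 - 32Q + 3Q^2, P = MC on the upward-sloping part at Q* = 9.
TR = 32·9 = 288. TC = 311 + 126 = 437. Profit = 288 − 437 = -$149.
By producing, the firm covers all variable cost plus $162 of fixed cost; shutting down would lose the full $311.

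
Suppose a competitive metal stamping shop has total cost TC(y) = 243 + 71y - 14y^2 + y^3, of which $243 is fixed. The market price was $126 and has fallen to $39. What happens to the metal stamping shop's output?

MC = 71 - 28y + 3y^2; the shutdown threshold is min AVC = $22 (at y = 7).
At P = $126 ≥ min AVC, set P = MC on the rising branch: y = 11.
At P = $39 ≥ min AVC, set P = MC: y = 8. The firm stays open but cuts output.

Output falls from 11 to 8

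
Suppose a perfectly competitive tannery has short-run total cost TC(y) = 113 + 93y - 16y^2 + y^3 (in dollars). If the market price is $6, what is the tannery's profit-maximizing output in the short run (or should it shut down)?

From TC, MC = TC'(y) = 93 - 32y + 3y^2 and AVC = VC/y = 93 - 16y + y^2.
The AVC parabola has its vertex at y = 16/2 = 8, where AVC = 93 - 16·8 + 8^2 = $29.
With P < min AVC ($6 < $29), every unit sold adds to the loss.
Best response: produce nothing and absorb the $113 fixed cost.

Shut down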